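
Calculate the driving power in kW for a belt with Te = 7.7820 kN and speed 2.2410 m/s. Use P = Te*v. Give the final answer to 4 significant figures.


P = Te * v = 7.7820 * 2.2410
P = 17.44 kW


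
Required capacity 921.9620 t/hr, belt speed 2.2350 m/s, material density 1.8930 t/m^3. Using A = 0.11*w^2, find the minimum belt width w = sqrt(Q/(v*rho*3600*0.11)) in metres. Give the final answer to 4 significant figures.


A_req = 921.9620 / (2.2350 * 1.8930 * 3600) = 0.0605316 m^2
w = sqrt(0.0605316 / 0.11)
w = 0.7418 m


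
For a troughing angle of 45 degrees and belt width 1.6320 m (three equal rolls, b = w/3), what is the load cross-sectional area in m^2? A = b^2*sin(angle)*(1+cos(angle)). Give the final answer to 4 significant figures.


b = 1.6320/3 = 0.544 m
A = 0.544^2 * sin(45 deg) * (1 + cos(45 deg))
A = 0.3572 m^2


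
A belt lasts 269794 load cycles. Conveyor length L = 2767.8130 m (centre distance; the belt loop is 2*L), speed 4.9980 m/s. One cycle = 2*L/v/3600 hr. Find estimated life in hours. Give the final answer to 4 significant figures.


cycle_time = 2 * 2767.8130 / 4.9980 / 3600 = 0.307658 hr
life = 269794 * 0.307658 = 83000 hours


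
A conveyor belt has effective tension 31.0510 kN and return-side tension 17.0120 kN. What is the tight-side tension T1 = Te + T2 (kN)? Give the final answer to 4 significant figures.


T1 = Te + T2 = 31.0510 + 17.0120
T1 = 48.06 kN


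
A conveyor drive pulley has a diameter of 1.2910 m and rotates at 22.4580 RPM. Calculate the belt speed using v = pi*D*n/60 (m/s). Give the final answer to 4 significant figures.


v = pi * 1.2910 * 22.4580 / 60
v = 1.518 m/s


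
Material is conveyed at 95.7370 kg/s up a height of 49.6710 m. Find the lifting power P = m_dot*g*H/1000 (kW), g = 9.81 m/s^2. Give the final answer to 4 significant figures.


P = 95.7370 * 9.81 * 49.6710 / 1000
P = 46.65 kW


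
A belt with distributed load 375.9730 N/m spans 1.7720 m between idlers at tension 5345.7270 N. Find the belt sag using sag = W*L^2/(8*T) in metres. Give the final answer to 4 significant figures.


sag = 375.9730 * 1.7720^2 / (8 * 5345.7270)
sag = 0.02760 m


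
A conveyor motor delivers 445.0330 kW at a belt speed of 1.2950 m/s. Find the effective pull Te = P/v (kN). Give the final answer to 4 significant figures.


Te = P / v = 445.0330 / 1.2950
Te = 343.7 kN


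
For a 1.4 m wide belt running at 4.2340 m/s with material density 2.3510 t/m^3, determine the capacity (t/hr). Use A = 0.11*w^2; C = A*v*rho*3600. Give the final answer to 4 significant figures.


A = 0.11 * 1.4^2 = 0.2156 m^2
C = 0.2156 * 4.2340 * 2.3510 * 3600
C = 7726 t/hr


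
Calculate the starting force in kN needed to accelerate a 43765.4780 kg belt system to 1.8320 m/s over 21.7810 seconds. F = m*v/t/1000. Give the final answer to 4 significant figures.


F = 43765.4780 * 1.8320 / 21.7810 / 1000
F = 3.681 kN


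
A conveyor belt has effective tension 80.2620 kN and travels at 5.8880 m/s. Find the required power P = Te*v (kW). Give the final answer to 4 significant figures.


P = Te * v = 80.2620 * 5.8880
P = 472.6 kW


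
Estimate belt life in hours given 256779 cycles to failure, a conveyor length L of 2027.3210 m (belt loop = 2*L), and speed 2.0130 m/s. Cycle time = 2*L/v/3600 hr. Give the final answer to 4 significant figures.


cycle_time = 2 * 2027.3210 / 2.0130 / 3600 = 0.559508 hr
life = 256779 * 0.559508 = 143700 hours


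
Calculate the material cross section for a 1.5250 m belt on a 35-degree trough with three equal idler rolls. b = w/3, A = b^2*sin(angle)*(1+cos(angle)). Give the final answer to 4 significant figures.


b = 1.5250/3 = 0.508333 m
A = 0.508333^2 * sin(35 deg) * (1 + cos(35 deg))
A = 0.2696 m^2


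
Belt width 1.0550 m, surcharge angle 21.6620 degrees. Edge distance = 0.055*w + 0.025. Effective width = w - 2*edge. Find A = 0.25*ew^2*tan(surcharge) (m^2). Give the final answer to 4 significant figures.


edge = 0.055*1.0550 + 0.025 = 0.083025 m
ew = 1.0550 - 2*0.083025 = 0.88895 m
A = 0.25 * 0.88895^2 * tan(21.6620 deg)
A = 0.07847 m^2


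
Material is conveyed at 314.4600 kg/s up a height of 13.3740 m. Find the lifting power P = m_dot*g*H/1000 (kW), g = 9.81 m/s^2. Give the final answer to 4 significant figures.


P = 314.4600 * 9.81 * 13.3740 / 1000
P = 41.26 kW


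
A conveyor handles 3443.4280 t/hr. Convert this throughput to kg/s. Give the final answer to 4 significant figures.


m_dot = 3443.4280 * 1000 / 3600
m_dot = 956.5 kg/s


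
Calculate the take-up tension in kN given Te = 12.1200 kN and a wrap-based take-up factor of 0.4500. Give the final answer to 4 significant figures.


T_tu = 12.1200 * 0.4500
T_tu = 5.454 kN


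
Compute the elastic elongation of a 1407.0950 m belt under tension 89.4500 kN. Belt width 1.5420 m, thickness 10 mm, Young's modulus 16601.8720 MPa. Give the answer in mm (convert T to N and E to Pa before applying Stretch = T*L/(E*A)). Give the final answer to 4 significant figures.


A = 1.5420 * 0.01 = 0.01542 m^2
Stretch = 89.4500*1000 * 1407.0950 / (16601.8720e6 * 0.01542) * 1000
Stretch = 491.7 mm


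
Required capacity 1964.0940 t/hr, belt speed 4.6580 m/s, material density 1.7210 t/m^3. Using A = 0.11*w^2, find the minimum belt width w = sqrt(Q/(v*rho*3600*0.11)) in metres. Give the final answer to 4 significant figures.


A_req = 1964.0940 / (4.6580 * 1.7210 * 3600) = 0.068058 m^2
w = sqrt(0.068058 / 0.11)
w = 0.7866 m


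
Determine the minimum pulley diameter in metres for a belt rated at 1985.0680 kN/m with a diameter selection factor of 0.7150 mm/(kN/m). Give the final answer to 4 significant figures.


D = 1985.0680 * 0.7150 / 1000
D = 1.419 m


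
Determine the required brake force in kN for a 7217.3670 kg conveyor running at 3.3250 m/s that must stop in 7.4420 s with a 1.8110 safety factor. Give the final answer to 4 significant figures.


F = 7217.3670 * 3.3250 / 7.4420 * 1.8110 / 1000
F = 5.840 kN


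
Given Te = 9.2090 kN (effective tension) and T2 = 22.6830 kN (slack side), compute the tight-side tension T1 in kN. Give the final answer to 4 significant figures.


T1 = Te + T2 = 9.2090 + 22.6830
T1 = 31.89 kN


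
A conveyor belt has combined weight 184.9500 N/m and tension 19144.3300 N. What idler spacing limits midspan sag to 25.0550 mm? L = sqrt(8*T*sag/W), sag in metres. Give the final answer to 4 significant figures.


sag = 25.0550/1000 = 0.025055 m
L = sqrt(8 * 19144.3300 * 0.025055 / 184.9500)
L = 4.555 m


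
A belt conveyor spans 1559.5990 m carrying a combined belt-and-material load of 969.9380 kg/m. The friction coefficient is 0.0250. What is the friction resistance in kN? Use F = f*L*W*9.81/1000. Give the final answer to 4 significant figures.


F = 0.0250 * 1559.5990 * 969.9380 * 9.81 / 1000
F = 371.0 kN


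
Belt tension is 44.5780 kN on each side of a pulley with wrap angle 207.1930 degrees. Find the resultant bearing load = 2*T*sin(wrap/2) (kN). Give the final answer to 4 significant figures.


F = 2 * 44.5780 * sin(207.1930/2 deg)
F = 86.66 kN


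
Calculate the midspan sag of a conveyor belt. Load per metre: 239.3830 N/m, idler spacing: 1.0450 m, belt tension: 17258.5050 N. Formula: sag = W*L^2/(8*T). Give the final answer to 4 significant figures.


sag = 239.3830 * 1.0450^2 / (8 * 17258.5050)
sag = 0.001893 m


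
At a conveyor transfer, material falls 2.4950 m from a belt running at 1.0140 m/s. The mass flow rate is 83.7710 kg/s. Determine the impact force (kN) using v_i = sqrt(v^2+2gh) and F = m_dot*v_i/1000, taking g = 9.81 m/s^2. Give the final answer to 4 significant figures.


v_i = sqrt(1.0140^2 + 2*9.81*2.4950) = 7.06966 m/s
F = 83.7710 * 7.06966 / 1000
F = 0.5922 kN


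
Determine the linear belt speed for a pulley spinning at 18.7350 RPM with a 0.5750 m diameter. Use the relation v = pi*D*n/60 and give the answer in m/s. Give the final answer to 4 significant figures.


v = pi * 0.5750 * 18.7350 / 60
v = 0.5641 m/s


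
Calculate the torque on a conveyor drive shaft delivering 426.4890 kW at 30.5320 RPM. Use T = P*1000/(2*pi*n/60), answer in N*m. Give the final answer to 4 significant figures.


omega = 2*pi*30.5320/60 = 3.1973 rad/s
T = 426.4890*1000 / 3.1973
T = 133400 N*m


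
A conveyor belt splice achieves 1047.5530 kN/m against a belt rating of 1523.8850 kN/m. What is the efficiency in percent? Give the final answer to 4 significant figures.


Eff = 1047.5530 / 1523.8850 * 100
Eff = 68.74 %


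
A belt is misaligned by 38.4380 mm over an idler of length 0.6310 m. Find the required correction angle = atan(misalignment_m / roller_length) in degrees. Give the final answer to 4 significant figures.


misalign_m = 38.4380 / 1000 = 0.038438 m
angle = atan(0.038438 / 0.6310)
angle = 3.486 deg


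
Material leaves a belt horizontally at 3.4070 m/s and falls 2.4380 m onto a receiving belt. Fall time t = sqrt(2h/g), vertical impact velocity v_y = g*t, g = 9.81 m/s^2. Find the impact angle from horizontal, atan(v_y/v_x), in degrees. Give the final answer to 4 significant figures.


t = sqrt(2*2.4380/9.81) = 0.705013 s
v_y = 9.81 * 0.705013 = 6.91618 m/s
angle = atan(6.91618 / 3.4070) = 63.77 deg


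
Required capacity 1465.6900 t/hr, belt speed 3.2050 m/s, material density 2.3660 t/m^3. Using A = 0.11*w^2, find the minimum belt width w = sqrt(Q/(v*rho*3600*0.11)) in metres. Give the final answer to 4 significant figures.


A_req = 1465.6900 / (3.2050 * 2.3660 * 3600) = 0.0536904 m^2
w = sqrt(0.0536904 / 0.11)
w = 0.6986 m


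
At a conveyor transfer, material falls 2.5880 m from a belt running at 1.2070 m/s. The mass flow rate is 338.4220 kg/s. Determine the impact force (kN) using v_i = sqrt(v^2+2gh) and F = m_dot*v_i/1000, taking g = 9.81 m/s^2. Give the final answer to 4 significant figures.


v_i = sqrt(1.2070^2 + 2*9.81*2.5880) = 7.22727 m/s
F = 338.4220 * 7.22727 / 1000
F = 2.446 kN


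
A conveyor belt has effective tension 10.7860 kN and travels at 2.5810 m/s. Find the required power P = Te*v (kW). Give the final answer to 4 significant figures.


P = Te * v = 10.7860 * 2.5810
P = 27.84 kW


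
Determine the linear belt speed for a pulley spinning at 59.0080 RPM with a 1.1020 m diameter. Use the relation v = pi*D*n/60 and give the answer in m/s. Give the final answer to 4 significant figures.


v = pi * 1.1020 * 59.0080 / 60
v = 3.405 m/s


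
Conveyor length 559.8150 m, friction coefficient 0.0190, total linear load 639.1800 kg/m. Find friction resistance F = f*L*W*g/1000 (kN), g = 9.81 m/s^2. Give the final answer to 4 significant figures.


F = 0.0190 * 559.8150 * 639.1800 * 9.81 / 1000
F = 66.69 kN


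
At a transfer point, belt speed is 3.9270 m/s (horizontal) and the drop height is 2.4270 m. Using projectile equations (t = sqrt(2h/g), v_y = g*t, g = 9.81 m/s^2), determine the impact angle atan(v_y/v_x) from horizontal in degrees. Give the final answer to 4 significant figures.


t = sqrt(2*2.4270/9.81) = 0.703421 s
v_y = 9.81 * 0.703421 = 6.90056 m/s
angle = atan(6.90056 / 3.9270) = 60.36 deg


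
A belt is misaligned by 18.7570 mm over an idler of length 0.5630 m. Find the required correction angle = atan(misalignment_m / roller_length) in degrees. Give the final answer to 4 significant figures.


misalign_m = 18.7570 / 1000 = 0.018757 m
angle = atan(0.018757 / 0.5630)
angle = 1.908 deg


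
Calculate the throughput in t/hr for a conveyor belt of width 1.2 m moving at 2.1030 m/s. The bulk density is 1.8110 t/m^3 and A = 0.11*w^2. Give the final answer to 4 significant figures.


A = 0.11 * 1.2^2 = 0.1584 m^2
C = 0.1584 * 2.1030 * 1.8110 * 3600
C = 2172 t/hr


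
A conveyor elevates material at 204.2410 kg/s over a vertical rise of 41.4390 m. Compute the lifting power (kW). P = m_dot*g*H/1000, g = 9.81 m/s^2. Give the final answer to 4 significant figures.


P = 204.2410 * 9.81 * 41.4390 / 1000
P = 83.03 kW


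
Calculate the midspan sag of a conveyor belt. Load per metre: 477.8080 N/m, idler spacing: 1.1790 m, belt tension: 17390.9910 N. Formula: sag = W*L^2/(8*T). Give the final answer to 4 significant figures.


sag = 477.8080 * 1.1790^2 / (8 * 17390.9910)
sag = 0.004774 m


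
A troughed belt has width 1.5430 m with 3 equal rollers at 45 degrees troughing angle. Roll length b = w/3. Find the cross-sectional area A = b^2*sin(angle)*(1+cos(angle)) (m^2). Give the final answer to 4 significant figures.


b = 1.5430/3 = 0.514333 m
A = 0.514333^2 * sin(45 deg) * (1 + cos(45 deg))
A = 0.3193 m^2


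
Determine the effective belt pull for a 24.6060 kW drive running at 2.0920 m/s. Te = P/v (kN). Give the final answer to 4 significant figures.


Te = P / v = 24.6060 / 2.0920
Te = 11.76 kN


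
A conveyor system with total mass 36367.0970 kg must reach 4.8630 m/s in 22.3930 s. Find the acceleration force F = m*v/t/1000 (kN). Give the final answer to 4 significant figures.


F = 36367.0970 * 4.8630 / 22.3930 / 1000
F = 7.898 kN


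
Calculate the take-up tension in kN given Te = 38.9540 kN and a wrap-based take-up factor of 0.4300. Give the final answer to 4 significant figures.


T_tu = 38.9540 * 0.4300
T_tu = 16.75 kN


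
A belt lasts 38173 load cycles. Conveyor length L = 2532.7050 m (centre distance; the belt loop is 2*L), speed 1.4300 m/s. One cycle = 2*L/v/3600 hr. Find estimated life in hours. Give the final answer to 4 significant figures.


cycle_time = 2 * 2532.7050 / 1.4300 / 3600 = 0.983957 hr
life = 38173 * 0.983957 = 37560 hours


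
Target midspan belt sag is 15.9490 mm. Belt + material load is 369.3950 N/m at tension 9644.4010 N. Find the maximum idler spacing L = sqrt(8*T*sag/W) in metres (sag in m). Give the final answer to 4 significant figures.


sag = 15.9490/1000 = 0.015949 m
L = sqrt(8 * 9644.4010 * 0.015949 / 369.3950)
L = 1.825 m


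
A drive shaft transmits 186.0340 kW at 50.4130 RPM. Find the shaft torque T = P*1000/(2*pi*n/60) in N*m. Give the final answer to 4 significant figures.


omega = 2*pi*50.4130/60 = 5.27924 rad/s
T = 186.0340*1000 / 5.27924
T = 35240 N*m


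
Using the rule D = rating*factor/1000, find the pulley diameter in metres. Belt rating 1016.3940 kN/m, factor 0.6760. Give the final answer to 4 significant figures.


D = 1016.3940 * 0.6760 / 1000
D = 0.6871 m


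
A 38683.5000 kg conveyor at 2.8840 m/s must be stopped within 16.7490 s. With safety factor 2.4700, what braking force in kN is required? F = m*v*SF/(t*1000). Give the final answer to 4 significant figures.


F = 38683.5000 * 2.8840 / 16.7490 * 2.4700 / 1000
F = 16.45 kN


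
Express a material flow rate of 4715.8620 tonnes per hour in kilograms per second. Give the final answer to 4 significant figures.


m_dot = 4715.8620 * 1000 / 3600
m_dot = 1310 kg/s


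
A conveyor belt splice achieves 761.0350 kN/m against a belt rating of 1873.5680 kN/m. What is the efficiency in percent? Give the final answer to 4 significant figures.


Eff = 761.0350 / 1873.5680 * 100
Eff = 40.62 %


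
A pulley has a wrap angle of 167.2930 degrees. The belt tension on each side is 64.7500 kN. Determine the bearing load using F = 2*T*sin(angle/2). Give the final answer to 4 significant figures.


F = 2 * 64.7500 * sin(167.2930/2 deg)
F = 128.7 kN


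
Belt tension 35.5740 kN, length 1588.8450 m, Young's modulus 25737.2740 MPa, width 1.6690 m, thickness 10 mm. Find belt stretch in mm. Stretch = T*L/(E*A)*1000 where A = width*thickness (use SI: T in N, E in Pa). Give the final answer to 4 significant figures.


A = 1.6690 * 0.01 = 0.01669 m^2
Stretch = 35.5740*1000 * 1588.8450 / (25737.2740e6 * 0.01669) * 1000
Stretch = 131.6 mm


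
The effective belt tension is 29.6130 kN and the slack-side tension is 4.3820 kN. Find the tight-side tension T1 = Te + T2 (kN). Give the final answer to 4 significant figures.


T1 = Te + T2 = 29.6130 + 4.3820
T1 = 33.99 kN


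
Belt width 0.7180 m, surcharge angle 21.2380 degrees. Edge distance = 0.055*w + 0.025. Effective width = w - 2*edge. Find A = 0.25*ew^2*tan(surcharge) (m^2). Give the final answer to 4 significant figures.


edge = 0.055*0.7180 + 0.025 = 0.06449 m
ew = 0.7180 - 2*0.06449 = 0.58902 m
A = 0.25 * 0.58902^2 * tan(21.2380 deg)
A = 0.03371 m^2


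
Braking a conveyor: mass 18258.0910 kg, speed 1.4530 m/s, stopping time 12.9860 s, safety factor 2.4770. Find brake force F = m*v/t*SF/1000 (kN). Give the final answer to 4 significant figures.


F = 18258.0910 * 1.4530 / 12.9860 * 2.4770 / 1000
F = 5.060 kN


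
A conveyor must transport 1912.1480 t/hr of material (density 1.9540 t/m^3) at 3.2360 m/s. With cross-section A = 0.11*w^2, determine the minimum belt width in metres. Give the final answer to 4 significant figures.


A_req = 1912.1480 / (3.2360 * 1.9540 * 3600) = 0.0840013 m^2
w = sqrt(0.0840013 / 0.11)
w = 0.8739 m


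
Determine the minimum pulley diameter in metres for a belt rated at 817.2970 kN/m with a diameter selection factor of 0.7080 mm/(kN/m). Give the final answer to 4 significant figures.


D = 817.2970 * 0.7080 / 1000
D = 0.5786 m


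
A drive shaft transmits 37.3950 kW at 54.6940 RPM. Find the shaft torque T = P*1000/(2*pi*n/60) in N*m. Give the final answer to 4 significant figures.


omega = 2*pi*54.6940/60 = 5.72754 rad/s
T = 37.3950*1000 / 5.72754
T = 6529 N*m


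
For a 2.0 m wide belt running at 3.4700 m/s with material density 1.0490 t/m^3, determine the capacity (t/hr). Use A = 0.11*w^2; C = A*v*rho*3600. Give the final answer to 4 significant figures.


A = 0.11 * 2.0^2 = 0.44 m^2
C = 0.44 * 3.4700 * 1.0490 * 3600
C = 5766 t/hr


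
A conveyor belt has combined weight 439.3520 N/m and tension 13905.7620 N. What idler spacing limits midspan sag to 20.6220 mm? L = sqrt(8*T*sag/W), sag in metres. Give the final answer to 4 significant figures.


sag = 20.6220/1000 = 0.020622 m
L = sqrt(8 * 13905.7620 * 0.020622 / 439.3520)
L = 2.285 m


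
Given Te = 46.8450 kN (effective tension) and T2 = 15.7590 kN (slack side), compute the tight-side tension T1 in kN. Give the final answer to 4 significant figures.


T1 = Te + T2 = 46.8450 + 15.7590
T1 = 62.60 kN


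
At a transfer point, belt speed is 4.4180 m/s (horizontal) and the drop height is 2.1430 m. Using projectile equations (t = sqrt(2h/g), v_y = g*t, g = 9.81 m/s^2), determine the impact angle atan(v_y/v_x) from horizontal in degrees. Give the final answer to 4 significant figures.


t = sqrt(2*2.1430/9.81) = 0.660985 s
v_y = 9.81 * 0.660985 = 6.48426 m/s
angle = atan(6.48426 / 4.4180) = 55.73 deg


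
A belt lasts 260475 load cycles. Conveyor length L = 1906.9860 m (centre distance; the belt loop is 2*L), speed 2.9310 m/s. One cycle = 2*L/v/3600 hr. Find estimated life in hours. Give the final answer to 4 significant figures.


cycle_time = 2 * 1906.9860 / 2.9310 / 3600 = 0.361459 hr
life = 260475 * 0.361459 = 94150 hours


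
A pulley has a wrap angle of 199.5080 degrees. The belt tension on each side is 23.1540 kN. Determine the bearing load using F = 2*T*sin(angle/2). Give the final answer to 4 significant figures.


F = 2 * 23.1540 * sin(199.5080/2 deg)
F = 45.64 kN


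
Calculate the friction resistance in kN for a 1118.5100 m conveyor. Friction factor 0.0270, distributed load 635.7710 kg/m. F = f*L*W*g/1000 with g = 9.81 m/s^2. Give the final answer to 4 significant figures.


F = 0.0270 * 1118.5100 * 635.7710 * 9.81 / 1000
F = 188.4 kN


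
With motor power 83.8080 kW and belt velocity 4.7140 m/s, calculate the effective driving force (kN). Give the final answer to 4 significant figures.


Te = P / v = 83.8080 / 4.7140
Te = 17.78 kN


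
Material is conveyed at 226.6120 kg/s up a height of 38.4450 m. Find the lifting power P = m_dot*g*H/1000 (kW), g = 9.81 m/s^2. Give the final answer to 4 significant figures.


P = 226.6120 * 9.81 * 38.4450 / 1000
P = 85.47 kW


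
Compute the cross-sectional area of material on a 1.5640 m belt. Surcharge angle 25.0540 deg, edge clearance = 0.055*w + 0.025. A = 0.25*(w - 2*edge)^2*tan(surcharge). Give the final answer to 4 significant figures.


edge = 0.055*1.5640 + 0.025 = 0.11102 m
ew = 1.5640 - 2*0.11102 = 1.34196 m
A = 0.25 * 1.34196^2 * tan(25.0540 deg)
A = 0.2105 m^2


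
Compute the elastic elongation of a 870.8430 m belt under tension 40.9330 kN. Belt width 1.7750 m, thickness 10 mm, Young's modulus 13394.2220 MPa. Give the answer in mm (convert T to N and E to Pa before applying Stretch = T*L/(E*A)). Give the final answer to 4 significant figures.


A = 1.7750 * 0.01 = 0.01775 m^2
Stretch = 40.9330*1000 * 870.8430 / (13394.2220e6 * 0.01775) * 1000
Stretch = 149.9 mm


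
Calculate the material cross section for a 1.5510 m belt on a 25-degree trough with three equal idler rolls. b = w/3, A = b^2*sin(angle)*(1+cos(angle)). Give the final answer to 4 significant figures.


b = 1.5510/3 = 0.517 m
A = 0.517^2 * sin(25 deg) * (1 + cos(25 deg))
A = 0.2153 m^2


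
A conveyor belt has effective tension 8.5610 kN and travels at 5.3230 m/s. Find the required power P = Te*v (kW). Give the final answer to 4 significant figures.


P = Te * v = 8.5610 * 5.3230
P = 45.57 kW


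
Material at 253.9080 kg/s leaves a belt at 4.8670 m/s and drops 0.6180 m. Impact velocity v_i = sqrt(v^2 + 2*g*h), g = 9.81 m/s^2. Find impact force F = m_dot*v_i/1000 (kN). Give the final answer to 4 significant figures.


v_i = sqrt(4.8670^2 + 2*9.81*0.6180) = 5.98438 m/s
F = 253.9080 * 5.98438 / 1000
F = 1.519 kN


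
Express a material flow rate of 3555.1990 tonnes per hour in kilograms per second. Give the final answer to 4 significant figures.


m_dot = 3555.1990 * 1000 / 3600
m_dot = 987.6 kg/s


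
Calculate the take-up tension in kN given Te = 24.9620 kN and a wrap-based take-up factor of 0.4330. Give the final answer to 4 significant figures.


T_tu = 24.9620 * 0.4330
T_tu = 10.81 kN


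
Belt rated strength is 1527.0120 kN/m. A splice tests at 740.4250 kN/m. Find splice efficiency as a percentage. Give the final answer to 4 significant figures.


Eff = 740.4250 / 1527.0120 * 100
Eff = 48.49 %


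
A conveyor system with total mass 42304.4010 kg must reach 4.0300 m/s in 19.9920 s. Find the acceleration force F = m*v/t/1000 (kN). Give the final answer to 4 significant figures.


F = 42304.4010 * 4.0300 / 19.9920 / 1000
F = 8.528 kN


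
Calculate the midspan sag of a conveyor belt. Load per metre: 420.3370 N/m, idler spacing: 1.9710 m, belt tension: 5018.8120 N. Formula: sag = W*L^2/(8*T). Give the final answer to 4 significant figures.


sag = 420.3370 * 1.9710^2 / (8 * 5018.8120)
sag = 0.04067 m


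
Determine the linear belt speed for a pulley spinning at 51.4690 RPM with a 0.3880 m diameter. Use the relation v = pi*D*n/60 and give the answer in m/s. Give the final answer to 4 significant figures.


v = pi * 0.3880 * 51.4690 / 60
v = 1.046 m/s


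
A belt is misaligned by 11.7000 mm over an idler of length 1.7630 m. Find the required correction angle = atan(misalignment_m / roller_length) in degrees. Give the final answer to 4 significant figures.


misalign_m = 11.7000 / 1000 = 0.011700 m
angle = atan(0.011700 / 1.7630)
angle = 0.3802 deg


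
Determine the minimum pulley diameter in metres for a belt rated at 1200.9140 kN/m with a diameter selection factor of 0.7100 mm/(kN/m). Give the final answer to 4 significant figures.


D = 1200.9140 * 0.7100 / 1000
D = 0.8526 m


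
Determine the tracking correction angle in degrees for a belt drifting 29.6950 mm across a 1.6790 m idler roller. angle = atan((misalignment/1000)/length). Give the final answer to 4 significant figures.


misalign_m = 29.6950 / 1000 = 0.029695 m
angle = atan(0.029695 / 1.6790)
angle = 1.013 deg


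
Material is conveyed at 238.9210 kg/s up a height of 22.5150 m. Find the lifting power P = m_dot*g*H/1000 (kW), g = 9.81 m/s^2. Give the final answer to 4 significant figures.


P = 238.9210 * 9.81 * 22.5150 / 1000
P = 52.77 kW


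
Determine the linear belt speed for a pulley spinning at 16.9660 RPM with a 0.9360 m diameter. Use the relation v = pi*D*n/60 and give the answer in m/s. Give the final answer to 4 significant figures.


v = pi * 0.9360 * 16.9660 / 60
v = 0.8315 m/s


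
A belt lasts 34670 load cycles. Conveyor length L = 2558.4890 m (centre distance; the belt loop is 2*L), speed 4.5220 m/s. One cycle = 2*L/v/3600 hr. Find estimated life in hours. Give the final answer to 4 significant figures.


cycle_time = 2 * 2558.4890 / 4.5220 / 3600 = 0.314326 hr
life = 34670 * 0.314326 = 10900 hours


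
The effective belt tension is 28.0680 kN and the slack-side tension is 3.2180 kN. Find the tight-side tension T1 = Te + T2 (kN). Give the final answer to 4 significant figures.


T1 = Te + T2 = 28.0680 + 3.2180
T1 = 31.29 kN


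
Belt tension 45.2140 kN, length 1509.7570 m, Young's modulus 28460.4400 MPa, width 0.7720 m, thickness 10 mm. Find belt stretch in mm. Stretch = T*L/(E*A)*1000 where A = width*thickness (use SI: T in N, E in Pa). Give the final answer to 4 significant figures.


A = 0.7720 * 0.01 = 0.00772 m^2
Stretch = 45.2140*1000 * 1509.7570 / (28460.4400e6 * 0.00772) * 1000
Stretch = 310.7 mm


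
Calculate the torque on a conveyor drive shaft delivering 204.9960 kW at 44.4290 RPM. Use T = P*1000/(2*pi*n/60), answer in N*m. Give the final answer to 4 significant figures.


omega = 2*pi*44.4290/60 = 4.65259 rad/s
T = 204.9960*1000 / 4.65259
T = 44060 N*m


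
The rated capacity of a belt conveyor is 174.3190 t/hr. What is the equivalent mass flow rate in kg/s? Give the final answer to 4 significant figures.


m_dot = 174.3190 * 1000 / 3600
m_dot = 48.42 kg/s


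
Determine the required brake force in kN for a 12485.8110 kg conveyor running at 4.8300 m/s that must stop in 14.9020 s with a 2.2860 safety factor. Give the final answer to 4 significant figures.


F = 12485.8110 * 4.8300 / 14.9020 * 2.2860 / 1000
F = 9.251 kN


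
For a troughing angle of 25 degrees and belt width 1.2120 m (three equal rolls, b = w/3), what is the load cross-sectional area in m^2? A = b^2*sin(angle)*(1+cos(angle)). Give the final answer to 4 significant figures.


b = 1.2120/3 = 0.404 m
A = 0.404^2 * sin(25 deg) * (1 + cos(25 deg))
A = 0.1315 m^2


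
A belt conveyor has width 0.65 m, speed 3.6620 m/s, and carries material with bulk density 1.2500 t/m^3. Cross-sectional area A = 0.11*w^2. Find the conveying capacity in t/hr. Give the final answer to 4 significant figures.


A = 0.11 * 0.65^2 = 0.046475 m^2
C = 0.046475 * 3.6620 * 1.2500 * 3600
C = 765.9 t/hr


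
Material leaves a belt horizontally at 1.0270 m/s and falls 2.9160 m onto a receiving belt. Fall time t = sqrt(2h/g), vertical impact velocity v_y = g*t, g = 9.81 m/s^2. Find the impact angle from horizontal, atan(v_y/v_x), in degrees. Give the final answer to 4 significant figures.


t = sqrt(2*2.9160/9.81) = 0.771035 s
v_y = 9.81 * 0.771035 = 7.56385 m/s
angle = atan(7.56385 / 1.0270) = 82.27 deg


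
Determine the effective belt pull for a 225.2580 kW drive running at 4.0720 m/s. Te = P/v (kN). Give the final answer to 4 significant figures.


Te = P / v = 225.2580 / 4.0720
Te = 55.32 kN


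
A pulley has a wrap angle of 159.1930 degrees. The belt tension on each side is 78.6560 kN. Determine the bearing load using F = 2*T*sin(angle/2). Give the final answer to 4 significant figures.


F = 2 * 78.6560 * sin(159.1930/2 deg)
F = 154.7 kN


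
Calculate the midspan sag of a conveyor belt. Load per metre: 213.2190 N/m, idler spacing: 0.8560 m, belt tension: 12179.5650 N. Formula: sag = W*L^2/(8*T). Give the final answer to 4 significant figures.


sag = 213.2190 * 0.8560^2 / (8 * 12179.5650)
sag = 0.001603 m


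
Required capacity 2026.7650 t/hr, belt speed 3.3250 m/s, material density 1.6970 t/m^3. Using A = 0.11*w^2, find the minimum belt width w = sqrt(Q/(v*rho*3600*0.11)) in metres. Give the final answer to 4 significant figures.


A_req = 2026.7650 / (3.3250 * 1.6970 * 3600) = 0.0997763 m^2
w = sqrt(0.0997763 / 0.11)
w = 0.9524 m


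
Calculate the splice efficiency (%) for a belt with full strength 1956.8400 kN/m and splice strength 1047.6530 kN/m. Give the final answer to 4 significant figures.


Eff = 1047.6530 / 1956.8400 * 100
Eff = 53.54 %


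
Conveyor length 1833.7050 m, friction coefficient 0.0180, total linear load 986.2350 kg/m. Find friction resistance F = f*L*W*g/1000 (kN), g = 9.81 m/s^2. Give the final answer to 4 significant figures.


F = 0.0180 * 1833.7050 * 986.2350 * 9.81 / 1000
F = 319.3 kN


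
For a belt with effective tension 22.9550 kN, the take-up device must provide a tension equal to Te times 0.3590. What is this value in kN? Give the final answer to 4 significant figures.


T_tu = 22.9550 * 0.3590
T_tu = 8.241 kN


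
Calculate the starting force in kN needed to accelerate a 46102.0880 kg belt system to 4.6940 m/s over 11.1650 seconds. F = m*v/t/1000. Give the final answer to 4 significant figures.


F = 46102.0880 * 4.6940 / 11.1650 / 1000
F = 19.38 kN


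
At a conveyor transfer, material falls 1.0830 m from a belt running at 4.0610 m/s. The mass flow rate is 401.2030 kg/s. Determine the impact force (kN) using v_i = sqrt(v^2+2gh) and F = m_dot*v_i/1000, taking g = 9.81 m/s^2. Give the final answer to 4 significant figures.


v_i = sqrt(4.0610^2 + 2*9.81*1.0830) = 6.1433 m/s
F = 401.2030 * 6.1433 / 1000
F = 2.465 kN


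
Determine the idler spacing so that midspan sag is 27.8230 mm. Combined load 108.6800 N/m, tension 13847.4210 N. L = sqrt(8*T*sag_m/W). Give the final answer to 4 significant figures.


sag = 27.8230/1000 = 0.027823 m
L = sqrt(8 * 13847.4210 * 0.027823 / 108.6800)
L = 5.325 m


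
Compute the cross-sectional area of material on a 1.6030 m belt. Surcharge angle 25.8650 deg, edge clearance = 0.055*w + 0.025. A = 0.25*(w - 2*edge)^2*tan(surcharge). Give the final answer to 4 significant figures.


edge = 0.055*1.6030 + 0.025 = 0.113165 m
ew = 1.6030 - 2*0.113165 = 1.37667 m
A = 0.25 * 1.37667^2 * tan(25.8650 deg)
A = 0.2297 m^2


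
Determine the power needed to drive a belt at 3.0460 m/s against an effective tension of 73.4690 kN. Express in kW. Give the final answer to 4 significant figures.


P = Te * v = 73.4690 * 3.0460
P = 223.8 kW


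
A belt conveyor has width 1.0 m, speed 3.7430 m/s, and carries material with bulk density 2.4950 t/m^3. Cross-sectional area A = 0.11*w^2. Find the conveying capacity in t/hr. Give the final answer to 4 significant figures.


A = 0.11 * 1.0^2 = 0.11 m^2
C = 0.11 * 3.7430 * 2.4950 * 3600
C = 3698 t/hr


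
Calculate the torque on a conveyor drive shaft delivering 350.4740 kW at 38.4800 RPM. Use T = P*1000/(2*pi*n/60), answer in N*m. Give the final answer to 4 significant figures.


omega = 2*pi*38.4800/60 = 4.02962 rad/s
T = 350.4740*1000 / 4.02962
T = 86970 N*m


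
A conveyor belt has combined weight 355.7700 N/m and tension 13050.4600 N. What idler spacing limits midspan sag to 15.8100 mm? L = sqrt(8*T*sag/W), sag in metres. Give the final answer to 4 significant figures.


sag = 15.8100/1000 = 0.015810 m
L = sqrt(8 * 13050.4600 * 0.015810 / 355.7700)
L = 2.154 m


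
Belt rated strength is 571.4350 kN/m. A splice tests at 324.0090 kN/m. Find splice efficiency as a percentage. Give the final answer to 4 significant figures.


Eff = 324.0090 / 571.4350 * 100
Eff = 56.70 %


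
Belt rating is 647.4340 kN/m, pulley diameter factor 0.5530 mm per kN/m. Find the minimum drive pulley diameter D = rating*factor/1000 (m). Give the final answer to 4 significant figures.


D = 647.4340 * 0.5530 / 1000
D = 0.3580 m


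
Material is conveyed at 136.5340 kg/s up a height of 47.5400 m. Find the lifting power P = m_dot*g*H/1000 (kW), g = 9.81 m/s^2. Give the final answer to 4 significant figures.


P = 136.5340 * 9.81 * 47.5400 / 1000
P = 63.68 kW


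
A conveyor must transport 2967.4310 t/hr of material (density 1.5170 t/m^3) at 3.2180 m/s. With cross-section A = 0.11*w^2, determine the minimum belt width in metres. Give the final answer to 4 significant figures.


A_req = 2967.4310 / (3.2180 * 1.5170 * 3600) = 0.168852 m^2
w = sqrt(0.168852 / 0.11)
w = 1.239 m


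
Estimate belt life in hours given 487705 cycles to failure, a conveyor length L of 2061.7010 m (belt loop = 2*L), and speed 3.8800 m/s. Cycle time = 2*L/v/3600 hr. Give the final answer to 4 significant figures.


cycle_time = 2 * 2061.7010 / 3.8800 / 3600 = 0.295203 hr
life = 487705 * 0.295203 = 144000 hours


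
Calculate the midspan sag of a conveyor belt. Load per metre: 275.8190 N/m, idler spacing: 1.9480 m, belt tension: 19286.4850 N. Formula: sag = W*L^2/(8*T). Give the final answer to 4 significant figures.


sag = 275.8190 * 1.9480^2 / (8 * 19286.4850)
sag = 0.006784 m


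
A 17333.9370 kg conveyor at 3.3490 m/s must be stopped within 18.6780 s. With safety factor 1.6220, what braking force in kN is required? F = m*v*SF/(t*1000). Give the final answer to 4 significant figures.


F = 17333.9370 * 3.3490 / 18.6780 * 1.6220 / 1000
F = 5.041 kN


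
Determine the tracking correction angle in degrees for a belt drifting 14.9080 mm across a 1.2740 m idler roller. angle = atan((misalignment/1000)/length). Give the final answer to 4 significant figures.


misalign_m = 14.9080 / 1000 = 0.014908 m
angle = atan(0.014908 / 1.2740)
angle = 0.6704 deg


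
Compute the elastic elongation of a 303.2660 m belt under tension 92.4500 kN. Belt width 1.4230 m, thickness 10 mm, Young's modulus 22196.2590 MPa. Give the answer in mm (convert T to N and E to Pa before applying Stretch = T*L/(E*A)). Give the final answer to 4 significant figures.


A = 1.4230 * 0.01 = 0.01423 m^2
Stretch = 92.4500*1000 * 303.2660 / (22196.2590e6 * 0.01423) * 1000
Stretch = 88.77 mm


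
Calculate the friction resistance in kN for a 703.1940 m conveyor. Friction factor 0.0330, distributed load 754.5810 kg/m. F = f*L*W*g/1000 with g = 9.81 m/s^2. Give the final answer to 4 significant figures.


F = 0.0330 * 703.1940 * 754.5810 * 9.81 / 1000
F = 171.8 kN


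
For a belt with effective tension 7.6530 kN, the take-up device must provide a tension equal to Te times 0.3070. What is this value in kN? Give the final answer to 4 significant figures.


T_tu = 7.6530 * 0.3070
T_tu = 2.349 kN


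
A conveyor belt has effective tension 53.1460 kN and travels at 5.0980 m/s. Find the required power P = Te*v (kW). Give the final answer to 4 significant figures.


P = Te * v = 53.1460 * 5.0980
P = 270.9 kW


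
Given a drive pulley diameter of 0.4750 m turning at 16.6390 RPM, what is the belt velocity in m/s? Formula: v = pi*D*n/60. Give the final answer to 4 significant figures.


v = pi * 0.4750 * 16.6390 / 60
v = 0.4138 m/s


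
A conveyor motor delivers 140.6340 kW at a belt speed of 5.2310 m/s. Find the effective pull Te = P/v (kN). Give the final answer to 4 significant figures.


Te = P / v = 140.6340 / 5.2310
Te = 26.88 kN


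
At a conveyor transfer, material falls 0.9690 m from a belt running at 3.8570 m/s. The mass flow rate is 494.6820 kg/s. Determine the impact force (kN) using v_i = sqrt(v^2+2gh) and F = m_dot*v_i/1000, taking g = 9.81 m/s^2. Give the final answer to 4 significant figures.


v_i = sqrt(3.8570^2 + 2*9.81*0.9690) = 5.82136 m/s
F = 494.6820 * 5.82136 / 1000
F = 2.880 kN


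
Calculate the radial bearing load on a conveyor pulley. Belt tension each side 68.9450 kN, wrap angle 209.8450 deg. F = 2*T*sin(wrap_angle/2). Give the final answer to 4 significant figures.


F = 2 * 68.9450 * sin(209.8450/2 deg)
F = 133.2 kN


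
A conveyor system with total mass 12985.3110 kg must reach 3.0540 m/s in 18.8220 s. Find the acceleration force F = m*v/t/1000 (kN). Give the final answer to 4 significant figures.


F = 12985.3110 * 3.0540 / 18.8220 / 1000
F = 2.107 kN


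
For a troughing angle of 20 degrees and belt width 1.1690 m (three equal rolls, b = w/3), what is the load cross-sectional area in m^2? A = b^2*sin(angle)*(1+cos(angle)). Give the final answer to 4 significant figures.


b = 1.1690/3 = 0.389667 m
A = 0.389667^2 * sin(20 deg) * (1 + cos(20 deg))
A = 0.1007 m^2


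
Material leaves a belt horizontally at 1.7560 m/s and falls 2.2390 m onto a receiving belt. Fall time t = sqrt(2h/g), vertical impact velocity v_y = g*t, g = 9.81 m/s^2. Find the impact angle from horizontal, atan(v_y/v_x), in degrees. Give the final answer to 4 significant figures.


t = sqrt(2*2.2390/9.81) = 0.675628 s
v_y = 9.81 * 0.675628 = 6.62791 m/s
angle = atan(6.62791 / 1.7560) = 75.16 deg


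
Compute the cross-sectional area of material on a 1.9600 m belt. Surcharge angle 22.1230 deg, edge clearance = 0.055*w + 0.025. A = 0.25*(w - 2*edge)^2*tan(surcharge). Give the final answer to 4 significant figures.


edge = 0.055*1.9600 + 0.025 = 0.1328 m
ew = 1.9600 - 2*0.1328 = 1.6944 m
A = 0.25 * 1.6944^2 * tan(22.1230 deg)
A = 0.2918 m^2


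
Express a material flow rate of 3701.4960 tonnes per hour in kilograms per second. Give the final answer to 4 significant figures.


m_dot = 3701.4960 * 1000 / 3600
m_dot = 1028 kg/s


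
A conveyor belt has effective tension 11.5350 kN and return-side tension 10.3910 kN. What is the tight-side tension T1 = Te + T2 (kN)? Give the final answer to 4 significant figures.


T1 = Te + T2 = 11.5350 + 10.3910
T1 = 21.93 kN


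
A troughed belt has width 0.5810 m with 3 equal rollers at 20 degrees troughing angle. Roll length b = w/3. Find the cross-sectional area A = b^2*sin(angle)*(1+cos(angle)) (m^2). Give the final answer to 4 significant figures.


b = 0.5810/3 = 0.193667 m
A = 0.193667^2 * sin(20 deg) * (1 + cos(20 deg))
A = 0.02488 m^2


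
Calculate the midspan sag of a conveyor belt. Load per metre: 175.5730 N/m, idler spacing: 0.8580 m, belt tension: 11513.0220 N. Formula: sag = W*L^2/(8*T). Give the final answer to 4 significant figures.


sag = 175.5730 * 0.8580^2 / (8 * 11513.0220)
sag = 0.001403 m


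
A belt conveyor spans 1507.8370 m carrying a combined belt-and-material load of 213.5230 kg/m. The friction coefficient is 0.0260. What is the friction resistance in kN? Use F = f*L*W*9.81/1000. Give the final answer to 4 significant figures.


F = 0.0260 * 1507.8370 * 213.5230 * 9.81 / 1000
F = 82.12 kN


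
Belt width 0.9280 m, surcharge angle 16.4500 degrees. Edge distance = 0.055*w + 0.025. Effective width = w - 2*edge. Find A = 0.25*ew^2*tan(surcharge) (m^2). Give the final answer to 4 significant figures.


edge = 0.055*0.9280 + 0.025 = 0.07604 m
ew = 0.9280 - 2*0.07604 = 0.77592 m
A = 0.25 * 0.77592^2 * tan(16.4500 deg)
A = 0.04444 m^2


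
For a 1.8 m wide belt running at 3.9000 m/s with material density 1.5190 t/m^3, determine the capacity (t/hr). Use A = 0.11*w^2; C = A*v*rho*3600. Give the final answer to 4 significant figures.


A = 0.11 * 1.8^2 = 0.3564 m^2
C = 0.3564 * 3.9000 * 1.5190 * 3600
C = 7601 t/hr


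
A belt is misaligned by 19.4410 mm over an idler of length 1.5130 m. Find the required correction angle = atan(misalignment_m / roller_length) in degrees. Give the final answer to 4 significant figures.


misalign_m = 19.4410 / 1000 = 0.019441 m
angle = atan(0.019441 / 1.5130)
angle = 0.7362 deg


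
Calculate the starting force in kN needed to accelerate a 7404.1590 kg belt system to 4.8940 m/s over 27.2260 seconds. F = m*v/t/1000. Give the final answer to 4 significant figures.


F = 7404.1590 * 4.8940 / 27.2260 / 1000
F = 1.331 kN


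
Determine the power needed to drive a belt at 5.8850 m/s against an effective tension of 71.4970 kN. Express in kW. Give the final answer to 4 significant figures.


P = Te * v = 71.4970 * 5.8850
P = 420.8 kW


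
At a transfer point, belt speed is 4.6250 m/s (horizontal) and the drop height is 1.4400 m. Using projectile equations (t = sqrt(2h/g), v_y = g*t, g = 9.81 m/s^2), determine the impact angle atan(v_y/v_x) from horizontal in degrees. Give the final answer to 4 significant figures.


t = sqrt(2*1.4400/9.81) = 0.541828 s
v_y = 9.81 * 0.541828 = 5.31533 m/s
angle = atan(5.31533 / 4.6250) = 48.97 deg
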